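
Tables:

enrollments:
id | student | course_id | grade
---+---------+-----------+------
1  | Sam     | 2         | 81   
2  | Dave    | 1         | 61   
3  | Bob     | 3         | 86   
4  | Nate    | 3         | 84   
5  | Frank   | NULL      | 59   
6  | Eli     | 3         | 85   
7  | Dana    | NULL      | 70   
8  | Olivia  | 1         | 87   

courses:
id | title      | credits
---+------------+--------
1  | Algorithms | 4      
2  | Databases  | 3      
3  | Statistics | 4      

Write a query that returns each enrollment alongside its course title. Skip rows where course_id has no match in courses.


INNER JOIN keeps only enrollments rows whose course_id matches an id in courses. Walk through each enrollment:
  - enrollment 1 (Sam): course_id=2 -> matches Databases
  - enrollment 2 (Dave): course_id=1 -> matches Algorithms
  - enrollment 3 (Bob): course_id=3 -> matches Statistics
  - enrollment 4 (Nate): course_id=3 -> matches Statistics
  - enrollment 5 (Frank): course_id=NULL, no match -> dropped
  - enrollment 6 (Eli): course_id=3 -> matches Statistics
  - enrollment 7 (Dana): course_id=NULL, no match -> dropped
  - enrollment 8 (Olivia): course_id=1 -> matches Algorithms
So 2 of 8 rows are dropped.

SQL:
SELECT a.student, b.title AS course
FROM enrollments a
INNER JOIN courses b ON a.course_id = b.id

Result:
student | course    
--------+-----------
Sam     | Databases 
Dave    | Algorithms
Bob     | Statistics
Nate    | Statistics
Eli     | Statistics
Olivia  | Algorithms


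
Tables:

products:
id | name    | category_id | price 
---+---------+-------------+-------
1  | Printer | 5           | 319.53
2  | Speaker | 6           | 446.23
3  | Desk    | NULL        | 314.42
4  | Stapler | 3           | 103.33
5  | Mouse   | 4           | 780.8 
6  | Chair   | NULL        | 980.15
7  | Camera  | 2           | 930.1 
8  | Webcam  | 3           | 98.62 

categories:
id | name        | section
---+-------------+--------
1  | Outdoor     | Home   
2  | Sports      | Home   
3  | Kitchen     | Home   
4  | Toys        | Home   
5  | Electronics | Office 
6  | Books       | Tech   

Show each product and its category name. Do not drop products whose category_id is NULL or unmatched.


LEFT JOIN keeps every row from products (the left table); where category_id has no match in categories, the category columns become NULL. Walk through each product:
  - product 1 (Printer): category_id=5 -> matches Electronics
  - product 2 (Speaker): category_id=6 -> matches Books
  - product 3 (Desk): category_id=NULL, no match -> kept with NULL
  - product 4 (Stapler): category_id=3 -> matches Kitchen
  - product 5 (Mouse): category_id=4 -> matches Toys
  - product 6 (Chair): category_id=NULL, no match -> kept with NULL
  - product 7 (Camera): category_id=2 -> matches Sports
  - product 8 (Webcam): category_id=3 -> matches Kitchen
All 8 rows appear; 2 have NULL category.

SQL:
SELECT a.name, b.name AS category
FROM products a
LEFT JOIN categories b ON a.category_id = b.id

Result:
name    | category   
--------+------------
Printer | Electronics
Speaker | Books      
Desk    | NULL       
Stapler | Kitchen    
Mouse   | Toys       
Chair   | NULL       
Camera  | Sports     
Webcam  | Kitchen    


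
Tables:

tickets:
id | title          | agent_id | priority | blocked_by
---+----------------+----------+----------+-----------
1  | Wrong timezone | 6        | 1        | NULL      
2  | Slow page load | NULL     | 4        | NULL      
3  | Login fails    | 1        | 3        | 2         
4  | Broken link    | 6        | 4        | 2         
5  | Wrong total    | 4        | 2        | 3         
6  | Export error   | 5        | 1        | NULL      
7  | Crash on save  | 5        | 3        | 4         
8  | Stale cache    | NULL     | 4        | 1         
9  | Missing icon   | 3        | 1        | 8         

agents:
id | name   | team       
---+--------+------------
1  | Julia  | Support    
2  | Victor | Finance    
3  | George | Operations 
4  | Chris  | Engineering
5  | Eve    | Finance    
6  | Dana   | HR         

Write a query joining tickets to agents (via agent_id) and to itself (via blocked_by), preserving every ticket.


Two LEFT JOINs from the same base table tickets: one to agents via agent_id, one to tickets itself via blocked_by. Both are LEFT so every ticket is preserved.
Match against agents:
  - ticket 1 (Wrong timezone): agent_id=6 -> matches Dana
  - ticket 2 (Slow page load): agent_id=NULL, no match -> kept with NULL
  - ticket 3 (Login fails): agent_id=1 -> matches Julia
  - ticket 4 (Broken link): agent_id=6 -> matches Dana
  - ticket 5 (Wrong total): agent_id=4 -> matches Chris
  - ticket 6 (Export error): agent_id=5 -> matches Eve
  - ticket 7 (Crash on save): agent_id=5 -> matches Eve
  - ticket 8 (Stale cache): agent_id=NULL, no match -> kept with NULL
  - ticket 9 (Missing icon): agent_id=3 -> matches George
Match against tickets (self):
  - ticket 1 (Wrong timezone): blocked_by=NULL -> NULL
  - ticket 2 (Slow page load): blocked_by=NULL -> NULL
  - ticket 3 (Login fails): blocked_by=2 -> Slow page load
  - ticket 4 (Broken link): blocked_by=2 -> Slow page load
  - ticket 5 (Wrong total): blocked_by=3 -> Login fails
  - ticket 6 (Export error): blocked_by=NULL -> NULL
  - ticket 7 (Crash on save): blocked_by=4 -> Broken link
  - ticket 8 (Stale cache): blocked_by=1 -> Wrong timezone
  - ticket 9 (Missing icon): blocked_by=8 -> Stale cache

SQL:
SELECT a.title, b.name AS agent, c.title AS blocked_by
FROM tickets a
LEFT JOIN agents b ON a.agent_id = b.id
LEFT JOIN tickets c ON a.blocked_by = c.id

Result:
title          | agent  | blocked_by    
---------------+--------+---------------
Wrong timezone | Dana   | NULL          
Slow page load | NULL   | NULL          
Login fails    | Julia  | Slow page load
Broken link    | Dana   | Slow page load
Wrong total    | Chris  | Login fails   
Export error   | Eve    | NULL          
Crash on save  | Eve    | Broken link   
Stale cache    | NULL   | Wrong timezone
Missing icon   | George | Stale cache   


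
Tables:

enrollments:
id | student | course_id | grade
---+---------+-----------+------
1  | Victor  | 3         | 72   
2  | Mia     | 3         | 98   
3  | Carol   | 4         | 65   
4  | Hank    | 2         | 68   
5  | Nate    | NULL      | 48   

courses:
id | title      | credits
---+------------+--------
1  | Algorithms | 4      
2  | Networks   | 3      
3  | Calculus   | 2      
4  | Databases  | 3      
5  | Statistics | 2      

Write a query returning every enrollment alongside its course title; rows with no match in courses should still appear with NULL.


LEFT JOIN keeps every row from enrollments (the left table); where course_id has no match in courses, the course columns become NULL. Walk through each enrollment:
  - enrollment 1 (Victor): course_id=3 -> matches Calculus
  - enrollment 2 (Mia): course_id=3 -> matches Calculus
  - enrollment 3 (Carol): course_id=4 -> matches Databases
  - enrollment 4 (Hank): course_id=2 -> matches Networks
  - enrollment 5 (Nate): course_id=NULL, no match -> kept with NULL
All 5 rows appear; 1 has NULL course.

SQL:
SELECT a.student, b.title AS course
FROM enrollments a
LEFT JOIN courses b ON a.course_id = b.id

Result:
student | course   
--------+----------
Victor  | Calculus 
Mia     | Calculus 
Carol   | Databases
Hank    | Networks 
Nate    | NULL     


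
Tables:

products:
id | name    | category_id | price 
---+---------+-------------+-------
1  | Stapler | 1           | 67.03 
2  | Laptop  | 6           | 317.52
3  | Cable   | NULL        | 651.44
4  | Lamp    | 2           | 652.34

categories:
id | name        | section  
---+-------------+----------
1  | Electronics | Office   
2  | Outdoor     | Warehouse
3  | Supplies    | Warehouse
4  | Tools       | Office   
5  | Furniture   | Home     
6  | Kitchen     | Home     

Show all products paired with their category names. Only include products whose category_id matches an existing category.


INNER JOIN keeps only products rows whose category_id matches an id in categories. Walk through each product:
  - product 1 (Stapler): category_id=1 -> matches Electronics
  - product 2 (Laptop): category_id=6 -> matches Kitchen
  - product 3 (Cable): category_id=NULL, no match -> dropped
  - product 4 (Lamp): category_id=2 -> matches Outdoor
So 1 of 4 rows is dropped.

SQL:
SELECT a.name, b.name AS category
FROM products a
INNER JOIN categories b ON a.category_id = b.id

Result:
name    | category   
--------+------------
Stapler | Electronics
Laptop  | Kitchen    
Lamp    | Outdoor    


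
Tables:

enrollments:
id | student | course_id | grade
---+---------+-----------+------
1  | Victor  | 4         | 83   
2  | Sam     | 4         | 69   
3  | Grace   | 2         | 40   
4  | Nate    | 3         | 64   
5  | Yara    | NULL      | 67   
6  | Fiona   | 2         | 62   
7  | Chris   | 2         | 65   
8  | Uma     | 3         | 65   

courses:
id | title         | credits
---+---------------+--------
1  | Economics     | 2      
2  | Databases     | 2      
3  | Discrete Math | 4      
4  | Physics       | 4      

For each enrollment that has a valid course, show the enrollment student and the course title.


INNER JOIN keeps only enrollments rows whose course_id matches an id in courses. Walk through each enrollment:
  - enrollment 1 (Victor): course_id=4 -> matches Physics
  - enrollment 2 (Sam): course_id=4 -> matches Physics
  - enrollment 3 (Grace): course_id=2 -> matches Databases
  - enrollment 4 (Nate): course_id=3 -> matches Discrete Math
  - enrollment 5 (Yara): course_id=NULL, no match -> dropped
  - enrollment 6 (Fiona): course_id=2 -> matches Databases
  - enrollment 7 (Chris): course_id=2 -> matches Databases
  - enrollment 8 (Uma): course_id=3 -> matches Discrete Math
So 1 of 8 rows is dropped.

SQL:
SELECT a.student, b.title AS course
FROM enrollments a
INNER JOIN courses b ON a.course_id = b.id

Result:
student | course       
--------+--------------
Victor  | Physics      
Sam     | Physics      
Grace   | Databases    
Nate    | Discrete Math
Fiona   | Databases    
Chris   | Databases    
Uma     | Discrete Math


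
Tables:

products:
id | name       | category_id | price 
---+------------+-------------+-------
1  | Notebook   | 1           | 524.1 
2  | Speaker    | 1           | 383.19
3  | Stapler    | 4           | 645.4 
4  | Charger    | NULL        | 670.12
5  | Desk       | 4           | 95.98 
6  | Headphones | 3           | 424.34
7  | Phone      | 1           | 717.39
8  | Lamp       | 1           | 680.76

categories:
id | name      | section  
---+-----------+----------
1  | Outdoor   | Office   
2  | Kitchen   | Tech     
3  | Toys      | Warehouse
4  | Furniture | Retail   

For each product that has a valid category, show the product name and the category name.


INNER JOIN keeps only products rows whose category_id matches an id in categories. Walk through each product:
  - product 1 (Notebook): category_id=1 -> matches Outdoor
  - product 2 (Speaker): category_id=1 -> matches Outdoor
  - product 3 (Stapler): category_id=4 -> matches Furniture
  - product 4 (Charger): category_id=NULL, no match -> dropped
  - product 5 (Desk): category_id=4 -> matches Furniture
  - product 6 (Headphones): category_id=3 -> matches Toys
  - product 7 (Phone): category_id=1 -> matches Outdoor
  - product 8 (Lamp): category_id=1 -> matches Outdoor
So 1 of 8 rows is dropped.

SQL:
SELECT a.name, b.name AS category
FROM products a
INNER JOIN categories b ON a.category_id = b.id

Result:
name       | category 
-----------+----------
Notebook   | Outdoor  
Speaker    | Outdoor  
Stapler    | Furniture
Desk       | Furniture
Headphones | Toys     
Phone      | Outdoor  
Lamp       | Outdoor  


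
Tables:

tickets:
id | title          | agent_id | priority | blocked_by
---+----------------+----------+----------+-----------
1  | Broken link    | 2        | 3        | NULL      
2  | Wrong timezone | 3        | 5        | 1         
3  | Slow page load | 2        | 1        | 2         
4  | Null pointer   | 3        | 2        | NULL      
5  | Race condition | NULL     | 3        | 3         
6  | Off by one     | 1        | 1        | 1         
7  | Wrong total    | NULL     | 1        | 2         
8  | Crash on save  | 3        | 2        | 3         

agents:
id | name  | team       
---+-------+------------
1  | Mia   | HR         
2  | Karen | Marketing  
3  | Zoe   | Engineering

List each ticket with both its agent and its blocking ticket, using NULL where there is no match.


Two LEFT JOINs from the same base table tickets: one to agents via agent_id, one to tickets itself via blocked_by. Both are LEFT so every ticket is preserved.
Match against agents:
  - ticket 1 (Broken link): agent_id=2 -> matches Karen
  - ticket 2 (Wrong timezone): agent_id=3 -> matches Zoe
  - ticket 3 (Slow page load): agent_id=2 -> matches Karen
  - ticket 4 (Null pointer): agent_id=3 -> matches Zoe
  - ticket 5 (Race condition): agent_id=NULL, no match -> kept with NULL
  - ticket 6 (Off by one): agent_id=1 -> matches Mia
  - ticket 7 (Wrong total): agent_id=NULL, no match -> kept with NULL
  - ticket 8 (Crash on save): agent_id=3 -> matches Zoe
Match against tickets (self):
  - ticket 1 (Broken link): blocked_by=NULL -> NULL
  - ticket 2 (Wrong timezone): blocked_by=1 -> Broken link
  - ticket 3 (Slow page load): blocked_by=2 -> Wrong timezone
  - ticket 4 (Null pointer): blocked_by=NULL -> NULL
  - ticket 5 (Race condition): blocked_by=3 -> Slow page load
  - ticket 6 (Off by one): blocked_by=1 -> Broken link
  - ticket 7 (Wrong total): blocked_by=2 -> Wrong timezone
  - ticket 8 (Crash on save): blocked_by=3 -> Slow page load

SQL:
SELECT a.title, b.name AS agent, c.title AS blocked_by
FROM tickets a
LEFT JOIN agents b ON a.agent_id = b.id
LEFT JOIN tickets c ON a.blocked_by = c.id

Result:
title          | agent | blocked_by    
---------------+-------+---------------
Broken link    | Karen | NULL          
Wrong timezone | Zoe   | Broken link   
Slow page load | Karen | Wrong timezone
Null pointer   | Zoe   | NULL          
Race condition | NULL  | Slow page load
Off by one     | Mia   | Broken link   
Wrong total    | NULL  | Wrong timezone
Crash on save  | Zoe   | Slow page load


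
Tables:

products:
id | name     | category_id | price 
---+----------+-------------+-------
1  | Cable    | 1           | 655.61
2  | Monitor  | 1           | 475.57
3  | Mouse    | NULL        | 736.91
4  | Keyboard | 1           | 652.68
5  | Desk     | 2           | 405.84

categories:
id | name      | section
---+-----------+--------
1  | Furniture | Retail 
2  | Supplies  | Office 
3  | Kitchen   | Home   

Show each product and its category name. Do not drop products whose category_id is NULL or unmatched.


LEFT JOIN keeps every row from products (the left table); where category_id has no match in categories, the category columns become NULL. Walk through each product:
  - product 1 (Cable): category_id=1 -> matches Furniture
  - product 2 (Monitor): category_id=1 -> matches Furniture
  - product 3 (Mouse): category_id=NULL, no match -> kept with NULL
  - product 4 (Keyboard): category_id=1 -> matches Furniture
  - product 5 (Desk): category_id=2 -> matches Supplies
All 5 rows appear; 1 has NULL category.

SQL:
SELECT a.name, b.name AS category
FROM products a
LEFT JOIN categories b ON a.category_id = b.id

Result:
name     | category 
---------+----------
Cable    | Furniture
Monitor  | Furniture
Mouse    | NULL     
Keyboard | Furniture
Desk     | Supplies 


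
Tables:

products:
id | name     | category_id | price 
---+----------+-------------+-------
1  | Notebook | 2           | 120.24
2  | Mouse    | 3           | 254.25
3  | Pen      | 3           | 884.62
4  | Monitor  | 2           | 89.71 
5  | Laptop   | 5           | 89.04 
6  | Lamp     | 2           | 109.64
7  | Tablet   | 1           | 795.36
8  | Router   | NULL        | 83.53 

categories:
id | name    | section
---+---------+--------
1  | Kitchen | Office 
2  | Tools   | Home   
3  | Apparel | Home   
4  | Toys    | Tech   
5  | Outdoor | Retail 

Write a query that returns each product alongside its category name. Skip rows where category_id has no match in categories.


INNER JOIN keeps only products rows whose category_id matches an id in categories. Walk through each product:
  - product 1 (Notebook): category_id=2 -> matches Tools
  - product 2 (Mouse): category_id=3 -> matches Apparel
  - product 3 (Pen): category_id=3 -> matches Apparel
  - product 4 (Monitor): category_id=2 -> matches Tools
  - product 5 (Laptop): category_id=5 -> matches Outdoor
  - product 6 (Lamp): category_id=2 -> matches Tools
  - product 7 (Tablet): category_id=1 -> matches Kitchen
  - product 8 (Router): category_id=NULL, no match -> dropped
So 1 of 8 rows is dropped.

SQL:
SELECT a.name, b.name AS category
FROM products a
INNER JOIN categories b ON a.category_id = b.id

Result:
name     | category
---------+---------
Notebook | Tools   
Mouse    | Apparel 
Pen      | Apparel 
Monitor  | Tools   
Laptop   | Outdoor 
Lamp     | Tools   
Tablet   | Kitchen 


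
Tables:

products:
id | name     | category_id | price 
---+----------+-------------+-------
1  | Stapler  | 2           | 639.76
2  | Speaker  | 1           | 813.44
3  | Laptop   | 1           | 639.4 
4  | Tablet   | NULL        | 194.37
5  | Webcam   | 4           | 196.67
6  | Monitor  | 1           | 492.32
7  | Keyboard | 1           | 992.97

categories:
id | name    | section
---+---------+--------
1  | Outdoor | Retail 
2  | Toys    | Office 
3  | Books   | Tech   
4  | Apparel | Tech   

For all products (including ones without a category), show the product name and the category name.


LEFT JOIN keeps every row from products (the left table); where category_id has no match in categories, the category columns become NULL. Walk through each product:
  - product 1 (Stapler): category_id=2 -> matches Toys
  - product 2 (Speaker): category_id=1 -> matches Outdoor
  - product 3 (Laptop): category_id=1 -> matches Outdoor
  - product 4 (Tablet): category_id=NULL, no match -> kept with NULL
  - product 5 (Webcam): category_id=4 -> matches Apparel
  - product 6 (Monitor): category_id=1 -> matches Outdoor
  - product 7 (Keyboard): category_id=1 -> matches Outdoor
All 7 rows appear; 1 has NULL category.

SQL:
SELECT a.name, b.name AS category
FROM products a
LEFT JOIN categories b ON a.category_id = b.id

Result:
name     | category
---------+---------
Stapler  | Toys    
Speaker  | Outdoor 
Laptop   | Outdoor 
Tablet   | NULL    
Webcam   | Apparel 
Monitor  | Outdoor 
Keyboard | Outdoor 


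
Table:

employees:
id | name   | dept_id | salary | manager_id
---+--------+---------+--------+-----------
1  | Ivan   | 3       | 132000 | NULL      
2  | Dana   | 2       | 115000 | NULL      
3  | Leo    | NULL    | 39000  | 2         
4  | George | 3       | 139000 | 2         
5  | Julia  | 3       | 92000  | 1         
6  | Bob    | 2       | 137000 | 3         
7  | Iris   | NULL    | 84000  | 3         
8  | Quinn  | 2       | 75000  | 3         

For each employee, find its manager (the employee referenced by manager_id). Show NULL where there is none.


This is a self-join: employees is joined to a second copy of itself, matching each row's manager_id to another row's id. Use LEFT JOIN so rows with manager_id=NULL are kept.
  - employee 1 (Ivan): manager_id=NULL -> NULL
  - employee 2 (Dana): manager_id=NULL -> NULL
  - employee 3 (Leo): manager_id=2 -> Dana
  - employee 4 (George): manager_id=2 -> Dana
  - employee 5 (Julia): manager_id=1 -> Ivan
  - employee 6 (Bob): manager_id=3 -> Leo
  - employee 7 (Iris): manager_id=3 -> Leo
  - employee 8 (Quinn): manager_id=3 -> Leo

SQL:
SELECT a.name AS item, b.name AS manager
FROM employees a
LEFT JOIN employees b ON a.manager_id = b.id

Result:
item   | manager
-------+--------
Ivan   | NULL   
Dana   | NULL   
Leo    | Dana   
George | Dana   
Julia  | Ivan   
Bob    | Leo    
Iris   | Leo    
Quinn  | Leo    


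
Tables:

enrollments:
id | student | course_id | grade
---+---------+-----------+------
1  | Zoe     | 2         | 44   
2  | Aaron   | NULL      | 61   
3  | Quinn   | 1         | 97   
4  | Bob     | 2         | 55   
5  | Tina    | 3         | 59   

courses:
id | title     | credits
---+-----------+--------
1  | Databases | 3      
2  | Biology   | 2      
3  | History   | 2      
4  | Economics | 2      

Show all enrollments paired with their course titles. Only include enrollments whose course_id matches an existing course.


INNER JOIN keeps only enrollments rows whose course_id matches an id in courses. Walk through each enrollment:
  - enrollment 1 (Zoe): course_id=2 -> matches Biology
  - enrollment 2 (Aaron): course_id=NULL, no match -> dropped
  - enrollment 3 (Quinn): course_id=1 -> matches Databases
  - enrollment 4 (Bob): course_id=2 -> matches Biology
  - enrollment 5 (Tina): course_id=3 -> matches History
So 1 of 5 rows is dropped.

SQL:
SELECT a.student, b.title AS course
FROM enrollments a
INNER JOIN courses b ON a.course_id = b.id

Result:
student | course   
--------+----------
Zoe     | Biology  
Quinn   | Databases
Bob     | Biology  
Tina    | History  


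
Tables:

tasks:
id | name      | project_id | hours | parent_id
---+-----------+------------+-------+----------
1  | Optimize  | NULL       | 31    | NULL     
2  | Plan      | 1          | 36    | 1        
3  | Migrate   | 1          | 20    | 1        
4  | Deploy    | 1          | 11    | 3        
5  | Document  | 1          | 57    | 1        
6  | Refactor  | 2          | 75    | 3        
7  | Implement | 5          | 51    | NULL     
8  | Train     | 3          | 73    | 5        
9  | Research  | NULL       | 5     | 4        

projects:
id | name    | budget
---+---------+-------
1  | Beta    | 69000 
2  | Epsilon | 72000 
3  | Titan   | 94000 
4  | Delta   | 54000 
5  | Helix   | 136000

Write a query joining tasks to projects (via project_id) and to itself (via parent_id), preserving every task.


Two LEFT JOINs from the same base table tasks: one to projects via project_id, one to tasks itself via parent_id. Both are LEFT so every task is preserved.
Match against projects:
  - task 1 (Optimize): project_id=NULL, no match -> kept with NULL
  - task 2 (Plan): project_id=1 -> matches Beta
  - task 3 (Migrate): project_id=1 -> matches Beta
  - task 4 (Deploy): project_id=1 -> matches Beta
  - task 5 (Document): project_id=1 -> matches Beta
  - task 6 (Refactor): project_id=2 -> matches Epsilon
  - task 7 (Implement): project_id=5 -> matches Helix
  - task 8 (Train): project_id=3 -> matches Titan
  - task 9 (Research): project_id=NULL, no match -> kept with NULL
Match against tasks (self):
  - task 1 (Optimize): parent_id=NULL -> NULL
  - task 2 (Plan): parent_id=1 -> Optimize
  - task 3 (Migrate): parent_id=1 -> Optimize
  - task 4 (Deploy): parent_id=3 -> Migrate
  - task 5 (Document): parent_id=1 -> Optimize
  - task 6 (Refactor): parent_id=3 -> Migrate
  - task 7 (Implement): parent_id=NULL -> NULL
  - task 8 (Train): parent_id=5 -> Document
  - task 9 (Research): parent_id=4 -> Deploy

SQL:
SELECT a.name, b.name AS project, c.name AS parent
FROM tasks a
LEFT JOIN projects b ON a.project_id = b.id
LEFT JOIN tasks c ON a.parent_id = c.id

Result:
name      | project | parent  
----------+---------+---------
Optimize  | NULL    | NULL    
Plan      | Beta    | Optimize
Migrate   | Beta    | Optimize
Deploy    | Beta    | Migrate 
Document  | Beta    | Optimize
Refactor  | Epsilon | Migrate 
Implement | Helix   | NULL    
Train     | Titan   | Document
Research  | NULL    | Deploy  


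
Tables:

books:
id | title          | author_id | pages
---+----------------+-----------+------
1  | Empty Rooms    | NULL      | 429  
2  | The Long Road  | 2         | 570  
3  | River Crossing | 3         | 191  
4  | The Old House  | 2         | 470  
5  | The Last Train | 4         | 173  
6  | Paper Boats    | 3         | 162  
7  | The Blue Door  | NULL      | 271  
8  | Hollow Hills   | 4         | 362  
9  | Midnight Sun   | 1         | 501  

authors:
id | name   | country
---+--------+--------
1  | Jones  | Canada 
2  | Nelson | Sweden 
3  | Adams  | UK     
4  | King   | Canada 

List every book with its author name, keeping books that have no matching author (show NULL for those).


LEFT JOIN keeps every row from books (the left table); where author_id has no match in authors, the author columns become NULL. Walk through each book:
  - book 1 (Empty Rooms): author_id=NULL, no match -> kept with NULL
  - book 2 (The Long Road): author_id=2 -> matches Nelson
  - book 3 (River Crossing): author_id=3 -> matches Adams
  - book 4 (The Old House): author_id=2 -> matches Nelson
  - book 5 (The Last Train): author_id=4 -> matches King
  - book 6 (Paper Boats): author_id=3 -> matches Adams
  - book 7 (The Blue Door): author_id=NULL, no match -> kept with NULL
  - book 8 (Hollow Hills): author_id=4 -> matches King
  - book 9 (Midnight Sun): author_id=1 -> matches Jones
All 9 rows appear; 2 have NULL author.

SQL:
SELECT a.title, b.name AS author
FROM books a
LEFT JOIN authors b ON a.author_id = b.id

Result:
title          | author
---------------+-------
Empty Rooms    | NULL  
The Long Road  | Nelson
River Crossing | Adams 
The Old House  | Nelson
The Last Train | King  
Paper Boats    | Adams 
The Blue Door  | NULL  
Hollow Hills   | King  
Midnight Sun   | Jones 


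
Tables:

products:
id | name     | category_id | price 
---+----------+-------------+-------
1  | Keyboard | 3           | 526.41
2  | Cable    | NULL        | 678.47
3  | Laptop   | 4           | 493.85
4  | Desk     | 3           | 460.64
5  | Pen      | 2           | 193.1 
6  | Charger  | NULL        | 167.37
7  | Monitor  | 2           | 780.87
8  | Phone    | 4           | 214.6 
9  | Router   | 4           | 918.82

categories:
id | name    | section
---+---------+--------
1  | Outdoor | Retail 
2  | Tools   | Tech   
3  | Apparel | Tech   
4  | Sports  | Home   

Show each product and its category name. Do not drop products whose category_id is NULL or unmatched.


LEFT JOIN keeps every row from products (the left table); where category_id has no match in categories, the category columns become NULL. Walk through each product:
  - product 1 (Keyboard): category_id=3 -> matches Apparel
  - product 2 (Cable): category_id=NULL, no match -> kept with NULL
  - product 3 (Laptop): category_id=4 -> matches Sports
  - product 4 (Desk): category_id=3 -> matches Apparel
  - product 5 (Pen): category_id=2 -> matches Tools
  - product 6 (Charger): category_id=NULL, no match -> kept with NULL
  - product 7 (Monitor): category_id=2 -> matches Tools
  - product 8 (Phone): category_id=4 -> matches Sports
  - product 9 (Router): category_id=4 -> matches Sports
All 9 rows appear; 2 have NULL category.

SQL:
SELECT a.name, b.name AS category
FROM products a
LEFT JOIN categories b ON a.category_id = b.id

Result:
name     | category
---------+---------
Keyboard | Apparel 
Cable    | NULL    
Laptop   | Sports  
Desk     | Apparel 
Pen      | Tools   
Charger  | NULL    
Monitor  | Tools   
Phone    | Sports  
Router   | Sports  


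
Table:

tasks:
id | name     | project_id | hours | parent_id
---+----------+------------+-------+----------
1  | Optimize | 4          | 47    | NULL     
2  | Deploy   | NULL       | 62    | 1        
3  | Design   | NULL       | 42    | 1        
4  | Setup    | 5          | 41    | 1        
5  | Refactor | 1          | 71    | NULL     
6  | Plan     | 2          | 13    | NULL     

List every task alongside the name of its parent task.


This is a self-join: tasks is joined to a second copy of itself, matching each row's parent_id to another row's id. Use LEFT JOIN so rows with parent_id=NULL are kept.
  - task 1 (Optimize): parent_id=NULL -> NULL
  - task 2 (Deploy): parent_id=1 -> Optimize
  - task 3 (Design): parent_id=1 -> Optimize
  - task 4 (Setup): parent_id=1 -> Optimize
  - task 5 (Refactor): parent_id=NULL -> NULL
  - task 6 (Plan): parent_id=NULL -> NULL

SQL:
SELECT a.name AS item, b.name AS parent
FROM tasks a
LEFT JOIN tasks b ON a.parent_id = b.id

Result:
item     | parent  
---------+---------
Optimize | NULL    
Deploy   | Optimize
Design   | Optimize
Setup    | Optimize
Refactor | NULL    
Plan     | NULL    


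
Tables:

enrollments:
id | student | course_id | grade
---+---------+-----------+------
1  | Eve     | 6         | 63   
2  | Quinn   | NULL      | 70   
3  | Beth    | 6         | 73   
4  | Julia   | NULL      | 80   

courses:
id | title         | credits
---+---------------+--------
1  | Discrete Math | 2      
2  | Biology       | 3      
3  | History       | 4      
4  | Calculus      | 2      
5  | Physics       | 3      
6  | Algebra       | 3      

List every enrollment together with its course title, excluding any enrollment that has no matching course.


INNER JOIN keeps only enrollments rows whose course_id matches an id in courses. Walk through each enrollment:
  - enrollment 1 (Eve): course_id=6 -> matches Algebra
  - enrollment 2 (Quinn): course_id=NULL, no match -> dropped
  - enrollment 3 (Beth): course_id=6 -> matches Algebra
  - enrollment 4 (Julia): course_id=NULL, no match -> dropped
So 2 of 4 rows are dropped.

SQL:
SELECT a.student, b.title AS course
FROM enrollments a
INNER JOIN courses b ON a.course_id = b.id

Result:
student | course 
--------+--------
Eve     | Algebra
Beth    | Algebra


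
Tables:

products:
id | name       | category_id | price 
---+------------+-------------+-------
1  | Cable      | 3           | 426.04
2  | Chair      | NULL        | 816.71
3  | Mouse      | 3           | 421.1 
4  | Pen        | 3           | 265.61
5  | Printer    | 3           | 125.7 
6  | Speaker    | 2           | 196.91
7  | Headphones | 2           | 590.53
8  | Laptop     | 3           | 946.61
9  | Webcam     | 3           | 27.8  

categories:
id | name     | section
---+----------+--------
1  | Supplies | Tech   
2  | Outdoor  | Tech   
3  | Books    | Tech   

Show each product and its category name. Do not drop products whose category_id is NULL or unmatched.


LEFT JOIN keeps every row from products (the left table); where category_id has no match in categories, the category columns become NULL. Walk through each product:
  - product 1 (Cable): category_id=3 -> matches Books
  - product 2 (Chair): category_id=NULL, no match -> kept with NULL
  - product 3 (Mouse): category_id=3 -> matches Books
  - product 4 (Pen): category_id=3 -> matches Books
  - product 5 (Printer): category_id=3 -> matches Books
  - product 6 (Speaker): category_id=2 -> matches Outdoor
  - product 7 (Headphones): category_id=2 -> matches Outdoor
  - product 8 (Laptop): category_id=3 -> matches Books
  - product 9 (Webcam): category_id=3 -> matches Books
All 9 rows appear; 1 has NULL category.

SQL:
SELECT a.name, b.name AS category
FROM products a
LEFT JOIN categories b ON a.category_id = b.id

Result:
name       | category
-----------+---------
Cable      | Books   
Chair      | NULL    
Mouse      | Books   
Pen        | Books   
Printer    | Books   
Speaker    | Outdoor 
Headphones | Outdoor 
Laptop     | Books   
Webcam     | Books   


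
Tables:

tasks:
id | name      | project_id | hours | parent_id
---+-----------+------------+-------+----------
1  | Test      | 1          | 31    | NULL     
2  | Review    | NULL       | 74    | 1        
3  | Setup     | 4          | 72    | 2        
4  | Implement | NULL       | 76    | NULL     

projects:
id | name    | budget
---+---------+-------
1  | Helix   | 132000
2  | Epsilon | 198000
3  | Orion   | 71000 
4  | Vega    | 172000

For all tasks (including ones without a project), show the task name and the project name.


LEFT JOIN keeps every row from tasks (the left table); where project_id has no match in projects, the project columns become NULL. Walk through each task:
  - task 1 (Test): project_id=1 -> matches Helix
  - task 2 (Review): project_id=NULL, no match -> kept with NULL
  - task 3 (Setup): project_id=4 -> matches Vega
  - task 4 (Implement): project_id=NULL, no match -> kept with NULL
All 4 rows appear; 2 have NULL project.

SQL:
SELECT a.name, b.name AS project
FROM tasks a
LEFT JOIN projects b ON a.project_id = b.id

Result:
name      | project
----------+--------
Test      | Helix  
Review    | NULL   
Setup     | Vega   
Implement | NULL   


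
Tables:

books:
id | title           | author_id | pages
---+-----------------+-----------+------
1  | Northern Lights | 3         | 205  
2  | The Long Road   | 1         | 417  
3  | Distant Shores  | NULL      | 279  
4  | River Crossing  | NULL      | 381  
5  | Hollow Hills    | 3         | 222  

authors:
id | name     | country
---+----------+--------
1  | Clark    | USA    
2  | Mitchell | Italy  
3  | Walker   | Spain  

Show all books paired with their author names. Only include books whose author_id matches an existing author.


INNER JOIN keeps only books rows whose author_id matches an id in authors. Walk through each book:
  - book 1 (Northern Lights): author_id=3 -> matches Walker
  - book 2 (The Long Road): author_id=1 -> matches Clark
  - book 3 (Distant Shores): author_id=NULL, no match -> dropped
  - book 4 (River Crossing): author_id=NULL, no match -> dropped
  - book 5 (Hollow Hills): author_id=3 -> matches Walker
So 2 of 5 rows are dropped.

SQL:
SELECT a.title, b.name AS author
FROM books a
INNER JOIN authors b ON a.author_id = b.id

Result:
title           | author
----------------+-------
Northern Lights | Walker
The Long Road   | Clark 
Hollow Hills    | Walker


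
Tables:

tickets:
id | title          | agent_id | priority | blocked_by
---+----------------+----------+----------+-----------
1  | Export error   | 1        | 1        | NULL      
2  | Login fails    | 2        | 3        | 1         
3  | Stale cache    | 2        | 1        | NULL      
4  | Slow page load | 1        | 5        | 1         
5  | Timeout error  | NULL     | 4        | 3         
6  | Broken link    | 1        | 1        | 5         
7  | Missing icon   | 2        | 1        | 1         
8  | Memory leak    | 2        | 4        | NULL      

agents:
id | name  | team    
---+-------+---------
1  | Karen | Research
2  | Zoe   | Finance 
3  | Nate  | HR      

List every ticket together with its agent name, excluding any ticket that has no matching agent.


INNER JOIN keeps only tickets rows whose agent_id matches an id in agents. Walk through each ticket:
  - ticket 1 (Export error): agent_id=1 -> matches Karen
  - ticket 2 (Login fails): agent_id=2 -> matches Zoe
  - ticket 3 (Stale cache): agent_id=2 -> matches Zoe
  - ticket 4 (Slow page load): agent_id=1 -> matches Karen
  - ticket 5 (Timeout error): agent_id=NULL, no match -> dropped
  - ticket 6 (Broken link): agent_id=1 -> matches Karen
  - ticket 7 (Missing icon): agent_id=2 -> matches Zoe
  - ticket 8 (Memory leak): agent_id=2 -> matches Zoe
So 1 of 8 rows is dropped.

SQL:
SELECT a.title, b.name AS agent
FROM tickets a
INNER JOIN agents b ON a.agent_id = b.id

Result:
title          | agent
---------------+------
Export error   | Karen
Login fails    | Zoe  
Stale cache    | Zoe  
Slow page load | Karen
Broken link    | Karen
Missing icon   | Zoe  
Memory leak    | Zoe  


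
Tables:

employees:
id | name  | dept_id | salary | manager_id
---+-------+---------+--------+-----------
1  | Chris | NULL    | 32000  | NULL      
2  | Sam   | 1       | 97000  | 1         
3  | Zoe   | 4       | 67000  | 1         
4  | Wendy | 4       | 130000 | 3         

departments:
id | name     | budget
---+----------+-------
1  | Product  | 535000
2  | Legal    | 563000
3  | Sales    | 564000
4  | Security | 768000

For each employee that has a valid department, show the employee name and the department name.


INNER JOIN keeps only employees rows whose dept_id matches an id in departments. Walk through each employee:
  - employee 1 (Chris): dept_id=NULL, no match -> dropped
  - employee 2 (Sam): dept_id=1 -> matches Product
  - employee 3 (Zoe): dept_id=4 -> matches Security
  - employee 4 (Wendy): dept_id=4 -> matches Security
So 1 of 4 rows is dropped.

SQL:
SELECT a.name, b.name AS department
FROM employees a
INNER JOIN departments b ON a.dept_id = b.id

Result:
name  | department
------+-----------
Sam   | Product   
Zoe   | Security  
Wendy | Security  


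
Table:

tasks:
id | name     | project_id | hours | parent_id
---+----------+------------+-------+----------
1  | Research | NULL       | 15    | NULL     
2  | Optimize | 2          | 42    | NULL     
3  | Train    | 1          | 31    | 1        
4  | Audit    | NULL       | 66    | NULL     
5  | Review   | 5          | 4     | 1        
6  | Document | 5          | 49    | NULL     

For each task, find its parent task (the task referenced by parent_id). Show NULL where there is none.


This is a self-join: tasks is joined to a second copy of itself, matching each row's parent_id to another row's id. Use LEFT JOIN so rows with parent_id=NULL are kept.
  - task 1 (Research): parent_id=NULL -> NULL
  - task 2 (Optimize): parent_id=NULL -> NULL
  - task 3 (Train): parent_id=1 -> Research
  - task 4 (Audit): parent_id=NULL -> NULL
  - task 5 (Review): parent_id=1 -> Research
  - task 6 (Document): parent_id=NULL -> NULL

SQL:
SELECT a.name AS item, b.name AS parent
FROM tasks a
LEFT JOIN tasks b ON a.parent_id = b.id

Result:
item     | parent  
---------+---------
Research | NULL    
Optimize | NULL    
Train    | Research
Audit    | NULL    
Review   | Research
Document | NULL    


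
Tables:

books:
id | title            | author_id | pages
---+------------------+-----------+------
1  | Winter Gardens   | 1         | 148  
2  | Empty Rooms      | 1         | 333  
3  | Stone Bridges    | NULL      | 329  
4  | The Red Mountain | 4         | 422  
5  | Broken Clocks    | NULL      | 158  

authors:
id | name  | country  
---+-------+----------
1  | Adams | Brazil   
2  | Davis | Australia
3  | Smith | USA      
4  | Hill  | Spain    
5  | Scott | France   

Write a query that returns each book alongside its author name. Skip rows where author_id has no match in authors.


INNER JOIN keeps only books rows whose author_id matches an id in authors. Walk through each book:
  - book 1 (Winter Gardens): author_id=1 -> matches Adams
  - book 2 (Empty Rooms): author_id=1 -> matches Adams
  - book 3 (Stone Bridges): author_id=NULL, no match -> dropped
  - book 4 (The Red Mountain): author_id=4 -> matches Hill
  - book 5 (Broken Clocks): author_id=NULL, no match -> dropped
So 2 of 5 rows are dropped.

SQL:
SELECT a.title, b.name AS author
FROM books a
INNER JOIN authors b ON a.author_id = b.id

Result:
title            | author
-----------------+-------
Winter Gardens   | Adams 
Empty Rooms      | Adams 
The Red Mountain | Hill  


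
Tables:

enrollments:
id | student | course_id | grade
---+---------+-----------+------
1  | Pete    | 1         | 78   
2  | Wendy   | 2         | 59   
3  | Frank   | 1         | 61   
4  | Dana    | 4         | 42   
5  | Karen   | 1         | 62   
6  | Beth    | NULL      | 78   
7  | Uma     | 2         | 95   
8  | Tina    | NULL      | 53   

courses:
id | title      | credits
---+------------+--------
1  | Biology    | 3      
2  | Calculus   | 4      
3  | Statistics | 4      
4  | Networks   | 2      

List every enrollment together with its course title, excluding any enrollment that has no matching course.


INNER JOIN keeps only enrollments rows whose course_id matches an id in courses. Walk through each enrollment:
  - enrollment 1 (Pete): course_id=1 -> matches Biology
  - enrollment 2 (Wendy): course_id=2 -> matches Calculus
  - enrollment 3 (Frank): course_id=1 -> matches Biology
  - enrollment 4 (Dana): course_id=4 -> matches Networks
  - enrollment 5 (Karen): course_id=1 -> matches Biology
  - enrollment 6 (Beth): course_id=NULL, no match -> dropped
  - enrollment 7 (Uma): course_id=2 -> matches Calculus
  - enrollment 8 (Tina): course_id=NULL, no match -> dropped
So 2 of 8 rows are dropped.

SQL:
SELECT a.student, b.title AS course
FROM enrollments a
INNER JOIN courses b ON a.course_id = b.id

Result:
student | course  
--------+---------
Pete    | Biology 
Wendy   | Calculus
Frank   | Biology 
Dana    | Networks
Karen   | Biology 
Uma     | Calculus


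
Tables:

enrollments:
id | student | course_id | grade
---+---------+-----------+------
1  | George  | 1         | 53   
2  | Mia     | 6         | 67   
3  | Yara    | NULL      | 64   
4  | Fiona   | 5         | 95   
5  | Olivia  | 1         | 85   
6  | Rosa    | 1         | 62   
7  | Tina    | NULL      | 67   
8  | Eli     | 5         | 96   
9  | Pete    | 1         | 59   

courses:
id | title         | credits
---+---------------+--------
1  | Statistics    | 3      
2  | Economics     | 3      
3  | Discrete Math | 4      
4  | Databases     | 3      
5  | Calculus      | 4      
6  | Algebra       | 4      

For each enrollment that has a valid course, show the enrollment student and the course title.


INNER JOIN keeps only enrollments rows whose course_id matches an id in courses. Walk through each enrollment:
  - enrollment 1 (George): course_id=1 -> matches Statistics
  - enrollment 2 (Mia): course_id=6 -> matches Algebra
  - enrollment 3 (Yara): course_id=NULL, no match -> dropped
  - enrollment 4 (Fiona): course_id=5 -> matches Calculus
  - enrollment 5 (Olivia): course_id=1 -> matches Statistics
  - enrollment 6 (Rosa): course_id=1 -> matches Statistics
  - enrollment 7 (Tina): course_id=NULL, no match -> dropped
  - enrollment 8 (Eli): course_id=5 -> matches Calculus
  - enrollment 9 (Pete): course_id=1 -> matches Statistics
So 2 of 9 rows are dropped.

SQL:
SELECT a.student, b.title AS course
FROM enrollments a
INNER JOIN courses b ON a.course_id = b.id

Result:
student | course    
--------+-----------
George  | Statistics
Mia     | Algebra   
Fiona   | Calculus  
Olivia  | Statistics
Rosa    | Statistics
Eli     | Calculus  
Pete    | Statistics
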